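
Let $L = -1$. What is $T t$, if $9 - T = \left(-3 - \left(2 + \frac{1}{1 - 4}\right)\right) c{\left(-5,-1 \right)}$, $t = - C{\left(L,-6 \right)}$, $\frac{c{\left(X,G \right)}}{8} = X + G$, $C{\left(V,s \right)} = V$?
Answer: $-215$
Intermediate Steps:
$c{\left(X,G \right)} = 8 G + 8 X$ ($c{\left(X,G \right)} = 8 \left(X + G\right) = 8 \left(G + X\right) = 8 G + 8 X$)
$t = 1$ ($t = \left(-1\right) \left(-1\right) = 1$)
$T = -215$ ($T = 9 - \left(-3 - \left(2 + \frac{1}{1 - 4}\right)\right) \left(8 \left(-1\right) + 8 \left(-5\right)\right) = 9 - \left(-3 - \frac{5}{3}\right) \left(-8 - 40\right) = 9 - \left(-3 - \frac{5}{3}\right) \left(-48\right) = 9 - \left(- \frac{14}{3}\right) \left(-48\right) = 9 - 224 = -215$)
$T t = \left(-215\right) 1 = -215$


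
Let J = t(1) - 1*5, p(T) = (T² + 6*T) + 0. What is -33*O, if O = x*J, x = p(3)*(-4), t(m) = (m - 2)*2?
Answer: -24948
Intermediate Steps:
t(m) = -4 + 2*m (t(m) = (-2 + m)*2 = -4 + 2*m)
p(T) = T² + 6*T
J = -7 (J = (-4 + 2*1) - 1*5 = (-4 + 2) - 5 = -2 - 5 = -7)
x = -108 (x = (3*(6 + 3))*(-4) = (3*9)*(-4) = 27*(-4) = -108)
O = 756 (O = -108*(-7) = 756)
-33*O = -33*756 = -24948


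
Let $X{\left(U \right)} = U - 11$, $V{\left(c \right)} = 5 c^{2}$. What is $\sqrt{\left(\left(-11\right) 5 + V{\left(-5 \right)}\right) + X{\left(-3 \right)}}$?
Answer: $2 \sqrt{14} \approx 7.4833$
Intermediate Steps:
$X{\left(U \right)} = -11 + U$ ($X{\left(U \right)} = U - 11 = -11 + U$)
$\sqrt{\left(\left(-11\right) 5 + V{\left(-5 \right)}\right) + X{\left(-3 \right)}} = \sqrt{\left(\left(-11\right) 5 + 5 \left(-5\right)^{2}\right) - 14} = \sqrt{\left(-55 + 5 \cdot 25\right) - 14} = \sqrt{\left(-55 + 125\right) - 14} = \sqrt{70 - 14} = \sqrt{56} = 2 \sqrt{14}$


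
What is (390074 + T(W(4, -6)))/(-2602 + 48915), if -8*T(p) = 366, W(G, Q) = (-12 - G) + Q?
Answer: 53797/6388 ≈ 8.4216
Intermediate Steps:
W(G, Q) = -12 + Q - G
T(p) = -183/4 (T(p) = -⅛*366 = -183/4)
(390074 + T(W(4, -6)))/(-2602 + 48915) = (390074 - 183/4)/(-2602 + 48915) = (1560113/4)/46313 = (1560113/4)*(1/46313) = 53797/6388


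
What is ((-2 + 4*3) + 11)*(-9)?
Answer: -189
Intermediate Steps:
((-2 + 4*3) + 11)*(-9) = ((-2 + 12) + 11)*(-9) = (10 + 11)*(-9) = 21*(-9) = -189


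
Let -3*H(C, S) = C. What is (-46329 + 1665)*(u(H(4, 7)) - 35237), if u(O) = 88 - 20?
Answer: 1570788216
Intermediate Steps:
H(C, S) = -C/3
u(O) = 68
(-46329 + 1665)*(u(H(4, 7)) - 35237) = (-46329 + 1665)*(68 - 35237) = -44664*(-35169) = 1570788216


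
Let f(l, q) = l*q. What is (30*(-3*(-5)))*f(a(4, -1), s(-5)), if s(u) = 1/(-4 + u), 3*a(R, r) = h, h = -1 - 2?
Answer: 50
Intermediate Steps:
h = -3
a(R, r) = -1 (a(R, r) = (⅓)*(-3) = -1)
(30*(-3*(-5)))*f(a(4, -1), s(-5)) = (30*(-3*(-5)))*(-1/(-4 - 5)) = (30*15)*(-1/(-9)) = 450*(-1*(-⅑)) = 450*(⅑) = 50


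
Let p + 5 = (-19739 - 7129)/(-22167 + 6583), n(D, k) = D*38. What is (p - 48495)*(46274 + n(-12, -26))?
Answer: -4328639124247/1948 ≈ -2.2221e+9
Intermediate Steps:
n(D, k) = 38*D
p = -12763/3896 (p = -5 + (-19739 - 7129)/(-22167 + 6583) = -5 - 26868/(-15584) = -5 - 26868*(-1/15584) = -5 + 6717/3896 = -12763/3896 ≈ -3.2759)
(p - 48495)*(46274 + n(-12, -26)) = (-12763/3896 - 48495)*(46274 + 38*(-12)) = -188949283*(46274 - 456)/3896 = -188949283/3896*45818 = -4328639124247/1948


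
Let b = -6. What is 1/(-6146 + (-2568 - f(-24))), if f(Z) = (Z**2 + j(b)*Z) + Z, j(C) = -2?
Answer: -1/9314 ≈ -0.00010737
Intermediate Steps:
f(Z) = Z**2 - Z (f(Z) = (Z**2 - 2*Z) + Z = Z**2 - Z)
1/(-6146 + (-2568 - f(-24))) = 1/(-6146 + (-2568 - (-24)*(-1 - 24))) = 1/(-6146 + (-2568 - (-24)*(-25))) = 1/(-6146 + (-2568 - 1*600)) = 1/(-6146 + (-2568 - 600)) = 1/(-6146 - 3168) = 1/(-9314) = -1/9314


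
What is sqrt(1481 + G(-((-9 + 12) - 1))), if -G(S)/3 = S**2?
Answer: sqrt(1469) ≈ 38.328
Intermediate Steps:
G(S) = -3*S**2
sqrt(1481 + G(-((-9 + 12) - 1))) = sqrt(1481 - 3*((-9 + 12) - 1)**2) = sqrt(1481 - 3*(3 - 1)**2) = sqrt(1481 - 3*(-1*2)**2) = sqrt(1481 - 3*(-2)**2) = sqrt(1481 - 3*4) = sqrt(1481 - 12) = sqrt(1469)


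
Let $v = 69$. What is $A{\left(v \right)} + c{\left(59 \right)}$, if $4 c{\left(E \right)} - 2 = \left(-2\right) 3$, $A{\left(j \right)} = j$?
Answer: $68$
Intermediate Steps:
$c{\left(E \right)} = -1$ ($c{\left(E \right)} = \frac{1}{2} + \frac{\left(-2\right) 3}{4} = \frac{1}{2} + \frac{1}{4} \left(-6\right) = \frac{1}{2} - \frac{3}{2} = -1$)
$A{\left(v \right)} + c{\left(59 \right)} = 69 - 1 = 68$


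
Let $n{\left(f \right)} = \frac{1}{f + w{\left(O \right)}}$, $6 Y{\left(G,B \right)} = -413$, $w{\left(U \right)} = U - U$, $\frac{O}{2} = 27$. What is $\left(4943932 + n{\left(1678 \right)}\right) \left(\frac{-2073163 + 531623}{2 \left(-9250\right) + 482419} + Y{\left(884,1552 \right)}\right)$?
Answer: $- \frac{1666216750746143939}{4670736492} \approx -3.5674 \cdot 10^{8}$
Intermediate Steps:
$O = 54$ ($O = 2 \cdot 27 = 54$)
$w{\left(U \right)} = 0$
$Y{\left(G,B \right)} = - \frac{413}{6}$ ($Y{\left(G,B \right)} = \frac{1}{6} \left(-413\right) = - \frac{413}{6}$)
$n{\left(f \right)} = \frac{1}{f}$ ($n{\left(f \right)} = \frac{1}{f + 0} = \frac{1}{f}$)
$\left(4943932 + n{\left(1678 \right)}\right) \left(\frac{-2073163 + 531623}{2 \left(-9250\right) + 482419} + Y{\left(884,1552 \right)}\right) = \left(4943932 + \frac{1}{1678}\right) \left(\frac{-2073163 + 531623}{2 \left(-9250\right) + 482419} - \frac{413}{6}\right) = \left(4943932 + \frac{1}{1678}\right) \left(- \frac{1541540}{-18500 + 482419} - \frac{413}{6}\right) = \frac{8295917897 \left(- \frac{1541540}{463919} - \frac{413}{6}\right)}{1678} = \frac{8295917897}{1678} \left(- \frac{200847787}{2783514}\right) = - \frac{1666216750746143939}{4670736492}$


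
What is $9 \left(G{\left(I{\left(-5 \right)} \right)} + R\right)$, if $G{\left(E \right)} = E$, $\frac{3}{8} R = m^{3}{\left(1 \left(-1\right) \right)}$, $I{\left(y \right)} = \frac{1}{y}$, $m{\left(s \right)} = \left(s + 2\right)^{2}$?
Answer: $\frac{111}{5} \approx 22.2$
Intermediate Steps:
$m{\left(s \right)} = \left(2 + s\right)^{2}$
$R = \frac{8}{3}$ ($R = \frac{8 \left(\left(2 + 1 \left(-1\right)\right)^{2}\right)^{3}}{3} = \frac{8 \left(\left(2 - 1\right)^{2}\right)^{3}}{3} = \frac{8 \left(1^{2}\right)^{3}}{3} = \frac{8 \cdot 1^{3}}{3} = \frac{8}{3} \cdot 1 = \frac{8}{3} \approx 2.6667$)
$9 \left(G{\left(I{\left(-5 \right)} \right)} + R\right) = 9 \left(\frac{1}{-5} + \frac{8}{3}\right) = 9 \left(- \frac{1}{5} + \frac{8}{3}\right) = 9 \cdot \frac{37}{15} = \frac{111}{5}$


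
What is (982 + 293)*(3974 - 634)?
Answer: 4258500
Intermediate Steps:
(982 + 293)*(3974 - 634) = 1275*3340 = 4258500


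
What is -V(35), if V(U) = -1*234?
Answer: 234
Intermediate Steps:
V(U) = -234
-V(35) = -1*(-234) = 234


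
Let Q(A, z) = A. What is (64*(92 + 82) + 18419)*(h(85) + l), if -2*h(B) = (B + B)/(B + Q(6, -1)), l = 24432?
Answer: 65707473985/91 ≈ 7.2206e+8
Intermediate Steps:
h(B) = -B/(6 + B) (h(B) = -(B + B)/(2*(B + 6)) = -2*B/(2*(6 + B)) = -B/(6 + B))
(64*(92 + 82) + 18419)*(h(85) + l) = (64*(92 + 82) + 18419)*(-1*85/(6 + 85) + 24432) = (64*174 + 18419)*(-1*85/91 + 24432) = (11136 + 18419)*(-1*85*1/91 + 24432) = 29555*(-85/91 + 24432) = 29555*(2223227/91) = 65707473985/91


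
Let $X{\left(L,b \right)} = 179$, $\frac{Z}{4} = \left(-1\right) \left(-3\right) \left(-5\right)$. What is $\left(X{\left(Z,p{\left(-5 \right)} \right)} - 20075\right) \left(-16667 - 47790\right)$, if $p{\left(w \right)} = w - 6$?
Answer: $1282436472$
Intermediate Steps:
$Z = -60$ ($Z = 4 \left(-1\right) \left(-3\right) \left(-5\right) = 4 \cdot 3 \left(-5\right) = 4 \left(-15\right) = -60$)
$p{\left(w \right)} = -6 + w$ ($p{\left(w \right)} = w - 6 = -6 + w$)
$\left(X{\left(Z,p{\left(-5 \right)} \right)} - 20075\right) \left(-16667 - 47790\right) = \left(179 - 20075\right) \left(-16667 - 47790\right) = \left(-19896\right) \left(-64457\right) = 1282436472$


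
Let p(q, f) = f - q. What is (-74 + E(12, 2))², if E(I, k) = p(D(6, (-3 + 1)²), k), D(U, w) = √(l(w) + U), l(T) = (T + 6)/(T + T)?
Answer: (144 + √29)²/4 ≈ 5579.0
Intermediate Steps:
l(T) = (6 + T)/(2*T) (l(T) = (6 + T)/((2*T)) = (6 + T)*(1/(2*T)) = (6 + T)/(2*T))
D(U, w) = √(U + (6 + w)/(2*w)) (D(U, w) = √((6 + w)/(2*w) + U) = √(U + (6 + w)/(2*w)))
E(I, k) = k - √29/2 (E(I, k) = k - √(2 + 4*6 + 12/((-3 + 1)²))/2 = k - √(2 + 24 + 12/((-2)²))/2 = k - √(2 + 24 + 12/4)/2 = k - √(2 + 24 + 12*(¼))/2 = k - √(2 + 24 + 3)/2 = k - √29/2)
(-74 + E(12, 2))² = (-74 + (2 - √29/2))² = (-72 - √29/2)²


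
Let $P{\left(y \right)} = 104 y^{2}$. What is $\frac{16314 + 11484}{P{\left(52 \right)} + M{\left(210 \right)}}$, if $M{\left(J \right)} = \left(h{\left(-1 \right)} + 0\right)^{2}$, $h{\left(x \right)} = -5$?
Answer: $\frac{9266}{93747} \approx 0.09884$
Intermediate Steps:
$M{\left(J \right)} = 25$ ($M{\left(J \right)} = \left(-5 + 0\right)^{2} = \left(-5\right)^{2} = 25$)
$\frac{16314 + 11484}{P{\left(52 \right)} + M{\left(210 \right)}} = \frac{16314 + 11484}{104 \cdot 52^{2} + 25} = \frac{27798}{104 \cdot 2704 + 25} = \frac{27798}{281216 + 25} = \frac{27798}{281241} = 27798 \cdot \frac{1}{281241} = \frac{9266}{93747}$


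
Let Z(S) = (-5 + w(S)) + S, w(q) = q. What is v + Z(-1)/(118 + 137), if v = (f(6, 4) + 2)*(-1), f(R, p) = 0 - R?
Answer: 1013/255 ≈ 3.9725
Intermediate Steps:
f(R, p) = -R
v = 4 (v = (-1*6 + 2)*(-1) = (-6 + 2)*(-1) = -4*(-1) = 4)
Z(S) = -5 + 2*S (Z(S) = (-5 + S) + S = -5 + 2*S)
v + Z(-1)/(118 + 137) = 4 + (-5 + 2*(-1))/(118 + 137) = 4 + (-5 - 2)/255 = 4 + (1/255)*(-7) = 4 - 7/255 = 1013/255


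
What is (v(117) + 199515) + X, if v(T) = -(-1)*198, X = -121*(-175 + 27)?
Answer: 217621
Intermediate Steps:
X = 17908 (X = -121*(-148) = 17908)
v(T) = 198 (v(T) = -1*(-198) = 198)
(v(117) + 199515) + X = (198 + 199515) + 17908 = 199713 + 17908 = 217621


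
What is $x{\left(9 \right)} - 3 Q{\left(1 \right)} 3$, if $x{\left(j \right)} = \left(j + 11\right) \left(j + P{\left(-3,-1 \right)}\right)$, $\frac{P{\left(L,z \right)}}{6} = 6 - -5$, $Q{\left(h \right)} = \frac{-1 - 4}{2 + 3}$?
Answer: $13500$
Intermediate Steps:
$Q{\left(h \right)} = -1$ ($Q{\left(h \right)} = - \frac{5}{5} = \left(-5\right) \frac{1}{5} = -1$)
$P{\left(L,z \right)} = 66$ ($P{\left(L,z \right)} = 6 \left(6 - -5\right) = 6 \left(6 + 5\right) = 6 \cdot 11 = 66$)
$x{\left(j \right)} = \left(11 + j\right) \left(66 + j\right)$ ($x{\left(j \right)} = \left(j + 11\right) \left(j + 66\right) = \left(11 + j\right) \left(66 + j\right)$)
$x{\left(9 \right)} - 3 Q{\left(1 \right)} 3 = \left(726 + 9^{2} + 77 \cdot 9\right) \left(-3\right) \left(-1\right) 3 = \left(726 + 81 + 693\right) 3 \cdot 3 = 1500 \cdot 9 = 13500$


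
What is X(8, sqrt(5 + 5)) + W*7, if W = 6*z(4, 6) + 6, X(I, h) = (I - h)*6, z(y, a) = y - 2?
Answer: 174 - 6*sqrt(10) ≈ 155.03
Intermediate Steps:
z(y, a) = -2 + y
X(I, h) = -6*h + 6*I
W = 18 (W = 6*(-2 + 4) + 6 = 6*2 + 6 = 12 + 6 = 18)
X(8, sqrt(5 + 5)) + W*7 = (-6*sqrt(5 + 5) + 6*8) + 18*7 = (-6*sqrt(10) + 48) + 126 = (48 - 6*sqrt(10)) + 126 = 174 - 6*sqrt(10)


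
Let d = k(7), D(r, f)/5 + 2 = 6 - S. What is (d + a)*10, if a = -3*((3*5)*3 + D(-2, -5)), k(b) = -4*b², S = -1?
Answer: -4060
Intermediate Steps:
D(r, f) = 25 (D(r, f) = -10 + 5*(6 - 1*(-1)) = -10 + 5*(6 + 1) = -10 + 5*7 = -10 + 35 = 25)
d = -196 (d = -4*7² = -4*49 = -196)
a = -210 (a = -3*((3*5)*3 + 25) = -3*(15*3 + 25) = -3*(45 + 25) = -3*70 = -210)
(d + a)*10 = (-196 - 210)*10 = -406*10 = -4060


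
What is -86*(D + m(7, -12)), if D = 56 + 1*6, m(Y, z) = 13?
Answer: -6450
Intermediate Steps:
D = 62 (D = 56 + 6 = 62)
-86*(D + m(7, -12)) = -86*(62 + 13) = -86*75 = -6450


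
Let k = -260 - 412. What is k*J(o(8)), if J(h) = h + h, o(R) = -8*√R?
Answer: 21504*√2 ≈ 30411.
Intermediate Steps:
J(h) = 2*h
k = -672
k*J(o(8)) = -1344*(-16*√2) = -(-21504)*√2 = 21504*√2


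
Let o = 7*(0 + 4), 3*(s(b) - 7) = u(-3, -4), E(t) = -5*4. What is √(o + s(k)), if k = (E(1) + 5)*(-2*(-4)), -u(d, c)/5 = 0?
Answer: √35 ≈ 5.9161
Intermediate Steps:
E(t) = -20
u(d, c) = 0 (u(d, c) = -5*0 = 0)
k = -120 (k = (-20 + 5)*(-2*(-4)) = -15*8 = -120)
s(b) = 7 (s(b) = 7 + (⅓)*0 = 7 + 0 = 7)
o = 28 (o = 7*4 = 28)
√(o + s(k)) = √(28 + 7) = √35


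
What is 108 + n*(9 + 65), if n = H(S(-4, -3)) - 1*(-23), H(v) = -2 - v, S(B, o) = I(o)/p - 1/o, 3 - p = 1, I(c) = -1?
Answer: 5023/3 ≈ 1674.3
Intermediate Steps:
p = 2 (p = 3 - 1*1 = 3 - 1 = 2)
S(B, o) = -½ - 1/o (S(B, o) = -1/2 - 1/o = -1*½ - 1/o = -½ - 1/o)
n = 127/6 (n = (-2 - (-2 - 1*(-3))/(2*(-3))) - 1*(-23) = (-2 - (-1)*(-2 + 3)/(2*3)) + 23 = (-2 - (-1)/(2*3)) + 23 = (-2 - 1*(-⅙)) + 23 = (-2 + ⅙) + 23 = -11/6 + 23 = 127/6 ≈ 21.167)
108 + n*(9 + 65) = 108 + 127*(9 + 65)/6 = 108 + (127/6)*74 = 108 + 4699/3 = 5023/3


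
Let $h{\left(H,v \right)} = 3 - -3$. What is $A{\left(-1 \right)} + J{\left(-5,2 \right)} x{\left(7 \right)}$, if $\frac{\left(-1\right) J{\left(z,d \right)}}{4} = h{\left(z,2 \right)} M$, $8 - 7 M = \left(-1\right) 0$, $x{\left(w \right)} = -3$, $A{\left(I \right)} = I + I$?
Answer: $\frac{562}{7} \approx 80.286$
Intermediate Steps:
$A{\left(I \right)} = 2 I$
$M = \frac{8}{7}$ ($M = \frac{8}{7} - \frac{\left(-1\right) 0}{7} = \frac{8}{7} - 0 = \frac{8}{7} + 0 = \frac{8}{7} \approx 1.1429$)
$h{\left(H,v \right)} = 6$ ($h{\left(H,v \right)} = 3 + 3 = 6$)
$J{\left(z,d \right)} = - \frac{192}{7}$ ($J{\left(z,d \right)} = - 4 \cdot 6 \cdot \frac{8}{7} = \left(-4\right) \frac{48}{7} = - \frac{192}{7}$)
$A{\left(-1 \right)} + J{\left(-5,2 \right)} x{\left(7 \right)} = 2 \left(-1\right) - - \frac{576}{7} = -2 + \frac{576}{7} = \frac{562}{7}$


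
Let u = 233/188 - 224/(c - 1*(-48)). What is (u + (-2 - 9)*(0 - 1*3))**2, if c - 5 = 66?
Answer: 10694248569/10214416 ≈ 1047.0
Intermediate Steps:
c = 71 (c = 5 + 66 = 71)
u = -2055/3196 (u = 233/188 - 224/(71 - 1*(-48)) = 233*(1/188) - 224/(71 + 48) = 233/188 - 224/119 = 233/188 - 224*1/119 = 233/188 - 32/17 = -2055/3196 ≈ -0.64299)
(u + (-2 - 9)*(0 - 1*3))**2 = (-2055/3196 + (-2 - 9)*(0 - 1*3))**2 = (-2055/3196 - 11*(0 - 3))**2 = (-2055/3196 - 11*(-3))**2 = (-2055/3196 + 33)**2 = (103413/3196)**2 = 10694248569/10214416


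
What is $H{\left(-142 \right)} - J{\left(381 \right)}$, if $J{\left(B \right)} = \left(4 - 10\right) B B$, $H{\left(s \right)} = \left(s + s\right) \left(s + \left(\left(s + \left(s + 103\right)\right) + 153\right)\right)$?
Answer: $919246$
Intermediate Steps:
$H{\left(s \right)} = 2 s \left(256 + 3 s\right)$ ($H{\left(s \right)} = 2 s \left(s + \left(\left(s + \left(103 + s\right)\right) + 153\right)\right) = 2 s \left(s + \left(\left(103 + 2 s\right) + 153\right)\right) = 2 s \left(s + \left(256 + 2 s\right)\right) = 2 s \left(256 + 3 s\right)$)
$J{\left(B \right)} = - 6 B^{2}$ ($J{\left(B \right)} = - 6 B B = - 6 B^{2}$)
$H{\left(-142 \right)} - J{\left(381 \right)} = 2 \left(-142\right) \left(256 + 3 \left(-142\right)\right) - - 6 \cdot 381^{2} = 2 \left(-142\right) \left(256 - 426\right) - \left(-6\right) 145161 = 2 \left(-142\right) \left(-170\right) - -870966 = 48280 + 870966 = 919246$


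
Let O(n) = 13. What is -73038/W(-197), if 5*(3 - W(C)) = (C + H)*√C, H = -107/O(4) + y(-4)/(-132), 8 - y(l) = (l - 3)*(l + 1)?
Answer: -16130383869600/24410721373253 + 220590832742280*I*√197/24410721373253 ≈ -0.66079 + 126.84*I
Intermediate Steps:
y(l) = 8 - (1 + l)*(-3 + l) (y(l) = 8 - (l - 3)*(l + 1) = 8 - (-3 + l)*(1 + l) = 8 - (1 + l)*(-3 + l))
H = -13955/1716 (H = -107/13 + (11 - 1*(-4)² + 2*(-4))/(-132) = -107*1/13 + (11 - 1*16 - 8)*(-1/132) = -107/13 + (11 - 16 - 8)*(-1/132) = -107/13 - 13*(-1/132) = -107/13 + 13/132 = -13955/1716 ≈ -8.1323)
W(C) = 3 - √C*(-13955/1716 + C)/5 (W(C) = 3 - (C - 13955/1716)*√C/5 = 3 - (-13955/1716 + C)*√C/5 = 3 - √C*(-13955/1716 + C)/5)
-73038/W(-197) = -73038/(3 - (-197)*I*√197/5 + 2791*√(-197)/1716) = -73038/(3 - (-197)*I*√197/5 + 2791*(I*√197)/1716) = -73038/(3 + 197*I*√197/5 + 2791*I*√197/1716) = -73038/(3 + 352007*I*√197/8580)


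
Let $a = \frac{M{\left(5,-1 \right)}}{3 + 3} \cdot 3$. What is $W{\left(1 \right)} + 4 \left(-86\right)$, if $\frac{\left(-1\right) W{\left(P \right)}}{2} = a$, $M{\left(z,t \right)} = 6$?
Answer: $-350$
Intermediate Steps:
$a = 3$ ($a = \frac{1}{3 + 3} \cdot 6 \cdot 3 = \frac{1}{6} \cdot 6 \cdot 3 = 1 \cdot 3 = 3$)
$W{\left(P \right)} = -6$ ($W{\left(P \right)} = \left(-2\right) 3 = -6$)
$W{\left(1 \right)} + 4 \left(-86\right) = -6 + 4 \left(-86\right) = -6 - 344 = -350$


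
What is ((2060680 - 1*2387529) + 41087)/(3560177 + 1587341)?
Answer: -142881/2573759 ≈ -0.055515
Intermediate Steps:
((2060680 - 1*2387529) + 41087)/(3560177 + 1587341) = ((2060680 - 2387529) + 41087)/5147518 = (-326849 + 41087)*(1/5147518) = -285762*1/5147518 = -142881/2573759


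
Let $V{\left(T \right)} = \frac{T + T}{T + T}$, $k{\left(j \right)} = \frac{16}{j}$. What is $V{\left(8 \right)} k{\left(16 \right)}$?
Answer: $1$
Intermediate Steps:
$V{\left(T \right)} = 1$ ($V{\left(T \right)} = \frac{2 T}{2 T} = 2 T \frac{1}{2 T} = 1$)
$V{\left(8 \right)} k{\left(16 \right)} = 1 \cdot \frac{16}{16} = 1 \cdot 16 \cdot \frac{1}{16} = 1 \cdot 1 = 1$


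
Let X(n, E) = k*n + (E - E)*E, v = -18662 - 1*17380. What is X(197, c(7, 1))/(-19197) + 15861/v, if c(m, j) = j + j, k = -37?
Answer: -13924493/230632758 ≈ -0.060375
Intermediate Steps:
v = -36042 (v = -18662 - 17380 = -36042)
c(m, j) = 2*j
X(n, E) = -37*n (X(n, E) = -37*n + (E - E)*E = -37*n + 0*E = -37*n + 0 = -37*n)
X(197, c(7, 1))/(-19197) + 15861/v = -37*197/(-19197) + 15861/(-36042) = -7289*(-1/19197) + 15861*(-1/36042) = 7289/19197 - 5287/12014 = -13924493/230632758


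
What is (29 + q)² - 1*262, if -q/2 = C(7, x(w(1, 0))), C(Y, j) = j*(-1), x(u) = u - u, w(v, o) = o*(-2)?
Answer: 579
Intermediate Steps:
w(v, o) = -2*o
x(u) = 0
C(Y, j) = -j
q = 0 (q = -(-2)*0 = -2*0 = 0)
(29 + q)² - 1*262 = (29 + 0)² - 1*262 = 29² - 262 = 841 - 262 = 579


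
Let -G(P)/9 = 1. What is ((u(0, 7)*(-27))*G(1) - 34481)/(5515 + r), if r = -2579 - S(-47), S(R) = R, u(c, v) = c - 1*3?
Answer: -35210/2983 ≈ -11.804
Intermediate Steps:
u(c, v) = -3 + c (u(c, v) = c - 3 = -3 + c)
G(P) = -9 (G(P) = -9*1 = -9)
r = -2532 (r = -2579 - 1*(-47) = -2579 + 47 = -2532)
((u(0, 7)*(-27))*G(1) - 34481)/(5515 + r) = (((-3 + 0)*(-27))*(-9) - 34481)/(5515 - 2532) = (-3*(-27)*(-9) - 34481)/2983 = (81*(-9) - 34481)*(1/2983) = (-729 - 34481)*(1/2983) = -35210*1/2983 = -35210/2983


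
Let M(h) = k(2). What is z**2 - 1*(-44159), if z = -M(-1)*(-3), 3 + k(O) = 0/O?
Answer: 44240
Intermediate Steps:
k(O) = -3 (k(O) = -3 + 0/O = -3 + 0 = -3)
M(h) = -3
z = -9 (z = -(-3*(-3)) = -9 ≈ -9.0000)
z**2 - 1*(-44159) = (-9)**2 - 1*(-44159) = 81 + 44159 = 44240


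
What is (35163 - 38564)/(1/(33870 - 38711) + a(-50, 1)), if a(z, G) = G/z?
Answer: 823212050/4891 ≈ 1.6831e+5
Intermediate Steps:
(35163 - 38564)/(1/(33870 - 38711) + a(-50, 1)) = (35163 - 38564)/(1/(33870 - 38711) + 1/(-50)) = -3401/(1/(-4841) + 1*(-1/50)) = -3401/(-1/4841 - 1/50) = -3401/(-4891/242050) = -3401*(-242050/4891) = 823212050/4891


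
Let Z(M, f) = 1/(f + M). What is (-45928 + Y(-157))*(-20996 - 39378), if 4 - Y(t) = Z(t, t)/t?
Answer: 68342201363011/24649 ≈ 2.7726e+9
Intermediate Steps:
Z(M, f) = 1/(M + f)
Y(t) = 4 - 1/(2*t**2) (Y(t) = 4 - 1/((t + t)*t) = 4 - 1/((2*t)*t) = 4 - 1/(2*t)/t = 4 - 1/(2*t**2))
(-45928 + Y(-157))*(-20996 - 39378) = (-45928 + (4 - 1/2/(-157)**2))*(-20996 - 39378) = (-45928 + (4 - 1/2*1/24649))*(-60374) = (-45928 + (4 - 1/49298))*(-60374) = (-45928 + 197191/49298)*(-60374) = -2263961353/49298*(-60374) = 68342201363011/24649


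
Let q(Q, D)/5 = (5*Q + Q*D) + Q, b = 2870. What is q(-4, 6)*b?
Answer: -688800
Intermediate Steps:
q(Q, D) = 30*Q + 5*D*Q (q(Q, D) = 5*((5*Q + Q*D) + Q) = 5*((5*Q + D*Q) + Q) = 5*(6*Q + D*Q) = 30*Q + 5*D*Q)
q(-4, 6)*b = (5*(-4)*(6 + 6))*2870 = (5*(-4)*12)*2870 = -240*2870 = -688800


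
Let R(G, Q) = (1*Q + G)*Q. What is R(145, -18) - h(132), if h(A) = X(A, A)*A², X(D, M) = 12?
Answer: -211374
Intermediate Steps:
R(G, Q) = Q*(G + Q) (R(G, Q) = (Q + G)*Q = (G + Q)*Q = Q*(G + Q))
h(A) = 12*A²
R(145, -18) - h(132) = -18*(145 - 18) - 12*132² = -18*127 - 12*17424 = -2286 - 1*209088 = -2286 - 209088 = -211374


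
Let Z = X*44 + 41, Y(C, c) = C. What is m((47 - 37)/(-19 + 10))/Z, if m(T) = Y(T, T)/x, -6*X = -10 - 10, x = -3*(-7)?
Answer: -10/35469 ≈ -0.00028194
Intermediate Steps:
x = 21
X = 10/3 (X = -(-10 - 10)/6 = -⅙*(-20) = 10/3 ≈ 3.3333)
Z = 563/3 (Z = (10/3)*44 + 41 = 440/3 + 41 = 563/3 ≈ 187.67)
m(T) = T/21
m((47 - 37)/(-19 + 10))/Z = (((47 - 37)/(-19 + 10))/21)/(563/3) = ((10/(-9))/21)*(3/563) = ((10*(-⅑))/21)*(3/563) = ((1/21)*(-10/9))*(3/563) = -10/189*3/563 = -10/35469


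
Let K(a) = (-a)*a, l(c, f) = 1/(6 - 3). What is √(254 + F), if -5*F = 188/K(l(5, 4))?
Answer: √14810/5 ≈ 24.339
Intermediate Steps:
l(c, f) = ⅓ (l(c, f) = 1/3 = ⅓)
K(a) = -a²
F = 1692/5 (F = -188/(5*((-(⅓)²))) = -188/(5*((-1*⅑))) = -188/(5*(-⅑)) = -188*(-9)/5 = -⅕*(-1692) = 1692/5 ≈ 338.40)
√(254 + F) = √(254 + 1692/5) = √(2962/5) = √14810/5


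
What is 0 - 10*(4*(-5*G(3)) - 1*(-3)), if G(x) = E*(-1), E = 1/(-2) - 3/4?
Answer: 220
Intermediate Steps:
E = -5/4 (E = 1*(-1/2) - 3*1/4 = -1/2 - 3/4 = -5/4 ≈ -1.2500)
G(x) = 5/4 (G(x) = -5/4*(-1) = 5/4)
0 - 10*(4*(-5*G(3)) - 1*(-3)) = 0 - 10*(4*(-5*5/4) - 1*(-3)) = 0 - 10*(4*(-1*25/4) + 3) = 0 - 10*(4*(-25/4) + 3) = 0 - 10*(-25 + 3) = 0 - 10*(-22) = 0 + 220 = 220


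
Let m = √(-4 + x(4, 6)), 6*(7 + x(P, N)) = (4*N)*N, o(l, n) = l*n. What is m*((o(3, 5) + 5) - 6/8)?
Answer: 77*√13/4 ≈ 69.407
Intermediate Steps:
x(P, N) = -7 + 2*N²/3 (x(P, N) = -7 + ((4*N)*N)/6 = -7 + (4*N²)/6 = -7 + 2*N²/3)
m = √13 (m = √(-4 + (-7 + (⅔)*6²)) = √(-4 + (-7 + (⅔)*36)) = √(-4 + (-7 + 24)) = √(-4 + 17) = √13 ≈ 3.6056)
m*((o(3, 5) + 5) - 6/8) = √13*((3*5 + 5) - 6/8) = √13*((15 + 5) - 6*⅛) = √13*(20 - ¾) = √13*(77/4) = 77*√13/4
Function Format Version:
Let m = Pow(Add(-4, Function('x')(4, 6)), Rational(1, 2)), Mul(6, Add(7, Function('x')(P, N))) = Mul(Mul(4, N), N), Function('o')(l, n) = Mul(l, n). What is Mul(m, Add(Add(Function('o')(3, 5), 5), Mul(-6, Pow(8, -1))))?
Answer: Mul(Rational(77, 4), Pow(13, Rational(1, 2))) ≈ 69.407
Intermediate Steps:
Function('x')(P, N) = Add(-7, Mul(Rational(2, 3), Pow(N, 2))) (Function('x')(P, N) = Add(-7, Mul(Rational(1, 6), Mul(Mul(4, N), N))) = Add(-7, Mul(Rational(1, 6), Mul(4, Pow(N, 2)))) = Add(-7, Mul(Rational(2, 3), Pow(N, 2))))
m = Pow(13, Rational(1, 2)) (m = Pow(Add(-4, Add(-7, Mul(Rational(2, 3), Pow(6, 2)))), Rational(1, 2)) = Pow(Add(-4, Add(-7, Mul(Rational(2, 3), 36))), Rational(1, 2)) = Pow(Add(-4, Add(-7, 24)), Rational(1, 2)) = Pow(Add(-4, 17), Rational(1, 2)) = Pow(13, Rational(1, 2)) ≈ 3.6056)
Mul(m, Add(Add(Function('o')(3, 5), 5), Mul(-6, Pow(8, -1)))) = Mul(Pow(13, Rational(1, 2)), Add(Add(Mul(3, 5), 5), Mul(-6, Pow(8, -1)))) = Mul(Pow(13, Rational(1, 2)), Add(Add(15, 5), Mul(-6, Rational(1, 8)))) = Mul(Pow(13, Rational(1, 2)), Add(20, Rational(-3, 4))) = Mul(Pow(13, Rational(1, 2)), Rational(77, 4)) = Mul(Rational(77, 4), Pow(13, Rational(1, 2)))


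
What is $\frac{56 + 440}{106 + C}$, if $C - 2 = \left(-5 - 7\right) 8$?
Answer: $\frac{124}{3} \approx 41.333$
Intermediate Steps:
$C = -94$ ($C = 2 + \left(-5 - 7\right) 8 = 2 - 96 = -94$)
$\frac{56 + 440}{106 + C} = \frac{56 + 440}{106 - 94} = \frac{496}{12} = 496 \cdot \frac{1}{12} = \frac{124}{3}$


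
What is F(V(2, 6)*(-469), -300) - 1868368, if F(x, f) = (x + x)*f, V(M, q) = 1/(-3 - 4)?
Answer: -1908568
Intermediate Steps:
V(M, q) = -1/7 (V(M, q) = 1/(-7) = -1/7)
F(x, f) = 2*f*x (F(x, f) = (2*x)*f = 2*f*x)
F(V(2, 6)*(-469), -300) - 1868368 = 2*(-300)*(-1/7*(-469)) - 1868368 = 2*(-300)*67 - 1868368 = -40200 - 1868368 = -1908568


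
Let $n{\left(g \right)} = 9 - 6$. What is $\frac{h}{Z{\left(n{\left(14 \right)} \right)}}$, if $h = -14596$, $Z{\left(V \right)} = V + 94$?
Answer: $- \frac{14596}{97} \approx -150.47$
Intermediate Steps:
$n{\left(g \right)} = 3$ ($n{\left(g \right)} = 9 - 6 = 3$)
$Z{\left(V \right)} = 94 + V$
$\frac{h}{Z{\left(n{\left(14 \right)} \right)}} = - \frac{14596}{94 + 3} = - \frac{14596}{97}$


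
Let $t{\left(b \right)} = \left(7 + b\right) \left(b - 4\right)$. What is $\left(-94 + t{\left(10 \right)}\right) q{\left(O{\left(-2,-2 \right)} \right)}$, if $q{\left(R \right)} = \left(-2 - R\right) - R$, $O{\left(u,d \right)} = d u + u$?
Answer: $-48$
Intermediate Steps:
$O{\left(u,d \right)} = u + d u$
$t{\left(b \right)} = \left(-4 + b\right) \left(7 + b\right)$ ($t{\left(b \right)} = \left(7 + b\right) \left(-4 + b\right) = \left(-4 + b\right) \left(7 + b\right)$)
$q{\left(R \right)} = -2 - 2 R$
$\left(-94 + t{\left(10 \right)}\right) q{\left(O{\left(-2,-2 \right)} \right)} = \left(-94 + \left(-28 + 10^{2} + 3 \cdot 10\right)\right) \left(-2 - 2 \left(- 2 \left(1 - 2\right)\right)\right) = \left(-94 + \left(-28 + 100 + 30\right)\right) \left(-2 - 2 \left(\left(-2\right) \left(-1\right)\right)\right) = \left(-94 + 102\right) \left(-2 - 4\right) = 8 \left(-2 - 4\right) = 8 \left(-6\right) = -48$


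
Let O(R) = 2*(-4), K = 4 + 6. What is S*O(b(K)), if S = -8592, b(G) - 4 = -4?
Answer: 68736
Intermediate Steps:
K = 10
b(G) = 0 (b(G) = 4 - 4 = 0)
O(R) = -8
S*O(b(K)) = -8592*(-8) = 68736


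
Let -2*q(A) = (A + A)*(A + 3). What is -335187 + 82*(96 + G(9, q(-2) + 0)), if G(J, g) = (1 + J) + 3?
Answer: -326249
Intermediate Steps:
q(A) = -A*(3 + A) (q(A) = -(A + A)*(A + 3)/2 = -2*A*(3 + A)/2 = -A*(3 + A))
G(J, g) = 4 + J
-335187 + 82*(96 + G(9, q(-2) + 0)) = -335187 + 82*(96 + (4 + 9)) = -335187 + 82*(96 + 13) = -335187 + 82*109 = -335187 + 8938 = -326249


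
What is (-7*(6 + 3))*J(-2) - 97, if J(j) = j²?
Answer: -349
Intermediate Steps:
(-7*(6 + 3))*J(-2) - 97 = -7*(6 + 3)*(-2)² - 97 = -7*9*4 - 97 = -63*4 - 97 = -252 - 97 = -349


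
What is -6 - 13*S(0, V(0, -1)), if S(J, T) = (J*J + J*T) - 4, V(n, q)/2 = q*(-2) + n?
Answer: 46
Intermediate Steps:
V(n, q) = -4*q + 2*n (V(n, q) = 2*(q*(-2) + n) = 2*(-2*q + n) = 2*(n - 2*q) = -4*q + 2*n)
S(J, T) = -4 + J² + J*T (S(J, T) = (J² + J*T) - 4 = -4 + J² + J*T)
-6 - 13*S(0, V(0, -1)) = -6 - 13*(-4 + 0² + 0*(-4*(-1) + 2*0)) = -6 - 13*(-4 + 0 + 0*(4 + 0)) = -6 - 13*(-4 + 0 + 0*4) = -6 - 13*(-4 + 0 + 0) = -6 - 13*(-4) = -6 + 52 = 46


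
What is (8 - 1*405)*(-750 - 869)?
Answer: 642743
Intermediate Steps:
(8 - 1*405)*(-750 - 869) = (8 - 405)*(-1619) = -397*(-1619) = 642743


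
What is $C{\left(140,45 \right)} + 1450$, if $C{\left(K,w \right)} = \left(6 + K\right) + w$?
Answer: $1641$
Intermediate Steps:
$C{\left(K,w \right)} = 6 + K + w$
$C{\left(140,45 \right)} + 1450 = \left(6 + 140 + 45\right) + 1450 = 191 + 1450 = 1641$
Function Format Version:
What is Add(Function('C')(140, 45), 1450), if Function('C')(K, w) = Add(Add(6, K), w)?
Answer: 1641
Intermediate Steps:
Function('C')(K, w) = Add(6, K, w)
Add(Function('C')(140, 45), 1450) = Add(Add(6, 140, 45), 1450) = Add(191, 1450) = 1641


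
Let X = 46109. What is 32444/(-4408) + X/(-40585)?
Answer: -379997053/44724670 ≈ -8.4964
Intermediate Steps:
32444/(-4408) + X/(-40585) = 32444/(-4408) + 46109/(-40585) = 32444*(-1/4408) + 46109*(-1/40585) = -8111/1102 - 46109/40585 = -379997053/44724670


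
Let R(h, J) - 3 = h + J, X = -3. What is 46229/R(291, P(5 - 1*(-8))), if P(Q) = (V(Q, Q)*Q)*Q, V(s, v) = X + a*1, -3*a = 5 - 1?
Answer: -138687/1315 ≈ -105.47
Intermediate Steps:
a = -4/3 (a = -(5 - 1)/3 = -1/3*4 = -4/3 ≈ -1.3333)
V(s, v) = -13/3 (V(s, v) = -3 - 4/3*1 = -3 - 4/3 = -13/3)
P(Q) = -13*Q**2/3 (P(Q) = (-13*Q/3)*Q = -13*Q**2/3)
R(h, J) = 3 + J + h (R(h, J) = 3 + (h + J) = 3 + (J + h) = 3 + J + h)
46229/R(291, P(5 - 1*(-8))) = 46229/(3 - 13*(5 - 1*(-8))**2/3 + 291) = 46229/(3 - 13*(5 + 8)**2/3 + 291) = 46229/(3 - 13/3*13**2 + 291) = 46229/(3 - 13/3*169 + 291) = 46229/(3 - 2197/3 + 291) = 46229/(-1315/3) = 46229*(-3/1315) = -138687/1315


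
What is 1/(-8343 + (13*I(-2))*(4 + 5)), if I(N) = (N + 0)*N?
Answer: -1/7875 ≈ -0.00012698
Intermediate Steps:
I(N) = N² (I(N) = N*N = N²)
1/(-8343 + (13*I(-2))*(4 + 5)) = 1/(-8343 + (13*(-2)²)*(4 + 5)) = 1/(-8343 + (13*4)*9) = 1/(-8343 + 52*9) = 1/(-8343 + 468) = 1/(-7875) = -1/7875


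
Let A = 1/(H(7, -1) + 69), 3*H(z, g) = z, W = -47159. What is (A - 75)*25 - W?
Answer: 9690851/214 ≈ 45284.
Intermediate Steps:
H(z, g) = z/3
A = 3/214 (A = 1/((⅓)*7 + 69) = 1/(7/3 + 69) = 1/(214/3) = 3/214 ≈ 0.014019)
(A - 75)*25 - W = (3/214 - 75)*25 - 1*(-47159) = -16047/214*25 + 47159 = -401175/214 + 47159 = 9690851/214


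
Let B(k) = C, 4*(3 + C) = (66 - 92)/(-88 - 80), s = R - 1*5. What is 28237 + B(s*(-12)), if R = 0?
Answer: 9486637/336 ≈ 28234.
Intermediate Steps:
s = -5 (s = 0 - 1*5 = 0 - 5 = -5)
C = -995/336 (C = -3 + ((66 - 92)/(-88 - 80))/4 = -3 + (-26/(-168))/4 = -3 + (-26*(-1/168))/4 = -3 + (¼)*(13/84) = -3 + 13/336 = -995/336 ≈ -2.9613)
B(k) = -995/336
28237 + B(s*(-12)) = 28237 - 995/336 = 9486637/336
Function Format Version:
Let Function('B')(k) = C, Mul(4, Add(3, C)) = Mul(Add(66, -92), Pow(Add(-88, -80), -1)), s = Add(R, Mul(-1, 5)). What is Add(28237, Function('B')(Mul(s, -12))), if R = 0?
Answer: Rational(9486637, 336) ≈ 28234.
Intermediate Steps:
s = -5 (s = Add(0, Mul(-1, 5)) = Add(0, -5) = -5)
C = Rational(-995, 336) (C = Add(-3, Mul(Rational(1, 4), Mul(Add(66, -92), Pow(Add(-88, -80), -1)))) = Add(-3, Mul(Rational(1, 4), Mul(-26, Pow(-168, -1)))) = Add(-3, Mul(Rational(1, 4), Mul(-26, Rational(-1, 168)))) = Add(-3, Mul(Rational(1, 4), Rational(13, 84))) = Add(-3, Rational(13, 336)) = Rational(-995, 336) ≈ -2.9613)
Function('B')(k) = Rational(-995, 336)
Add(28237, Function('B')(Mul(s, -12))) = Add(28237, Rational(-995, 336)) = Rational(9486637, 336)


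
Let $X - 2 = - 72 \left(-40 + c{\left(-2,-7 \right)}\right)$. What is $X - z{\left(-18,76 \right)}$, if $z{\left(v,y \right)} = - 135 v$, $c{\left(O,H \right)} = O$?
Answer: $596$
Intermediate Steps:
$X = 3026$ ($X = 2 - 72 \left(-40 - 2\right) = 2 - -3024 = 2 + 3024 = 3026$)
$X - z{\left(-18,76 \right)} = 3026 - \left(-135\right) \left(-18\right) = 3026 - 2430 = 596$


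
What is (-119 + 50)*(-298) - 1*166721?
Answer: -146159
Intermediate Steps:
(-119 + 50)*(-298) - 1*166721 = -69*(-298) - 166721 = 20562 - 166721 = -146159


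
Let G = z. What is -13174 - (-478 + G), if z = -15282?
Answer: 2586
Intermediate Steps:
G = -15282
-13174 - (-478 + G) = -13174 - (-478 - 15282) = -13174 - 1*(-15760) = -13174 + 15760 = 2586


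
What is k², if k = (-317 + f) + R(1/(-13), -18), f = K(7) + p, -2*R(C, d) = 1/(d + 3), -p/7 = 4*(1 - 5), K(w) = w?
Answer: 35271721/900 ≈ 39191.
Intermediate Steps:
p = 112 (p = -28*(1 - 5) = -28*(-4) = -7*(-16) = 112)
R(C, d) = -1/(2*(3 + d)) (R(C, d) = -1/(2*(d + 3)) = -1/(2*(3 + d)))
f = 119 (f = 7 + 112 = 119)
k = -5939/30 (k = (-317 + 119) - 1/(6 + 2*(-18)) = -198 - 1/(6 - 36) = -198 - 1/(-30) = -198 - 1*(-1/30) = -198 + 1/30 = -5939/30 ≈ -197.97)
k² = (-5939/30)² = 35271721/900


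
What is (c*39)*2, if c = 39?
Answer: 3042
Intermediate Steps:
(c*39)*2 = (39*39)*2 = 1521*2 = 3042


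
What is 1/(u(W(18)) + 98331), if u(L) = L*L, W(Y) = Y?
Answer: 1/98655 ≈ 1.0136e-5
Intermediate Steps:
u(L) = L**2
1/(u(W(18)) + 98331) = 1/(18**2 + 98331) = 1/(324 + 98331) = 1/98655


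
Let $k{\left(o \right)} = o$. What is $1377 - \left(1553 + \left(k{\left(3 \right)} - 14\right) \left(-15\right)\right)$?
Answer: $-341$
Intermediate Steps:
$1377 - \left(1553 + \left(k{\left(3 \right)} - 14\right) \left(-15\right)\right) = 1377 - \left(1553 + \left(3 - 14\right) \left(-15\right)\right) = 1377 - \left(1553 - -165\right) = 1377 - 1718 = -341$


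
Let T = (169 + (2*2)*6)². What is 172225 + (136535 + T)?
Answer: 346009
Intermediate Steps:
T = 37249 (T = (169 + 4*6)² = (169 + 24)² = 193² = 37249)
172225 + (136535 + T) = 172225 + (136535 + 37249) = 172225 + 173784 = 346009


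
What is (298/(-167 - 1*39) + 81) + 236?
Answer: 32502/103 ≈ 315.55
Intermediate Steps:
(298/(-167 - 1*39) + 81) + 236 = (298/(-167 - 39) + 81) + 236 = (298/(-206) + 81) + 236 = (298*(-1/206) + 81) + 236 = (-149/103 + 81) + 236 = 8194/103 + 236 = 32502/103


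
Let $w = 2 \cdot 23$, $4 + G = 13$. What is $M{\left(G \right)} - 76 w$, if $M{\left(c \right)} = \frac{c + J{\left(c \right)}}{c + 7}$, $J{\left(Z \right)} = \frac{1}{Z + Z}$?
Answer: $- \frac{1006685}{288} \approx -3495.4$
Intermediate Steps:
$G = 9$ ($G = -4 + 13 = 9$)
$J{\left(Z \right)} = \frac{1}{2 Z}$
$M{\left(c \right)} = \frac{c + \frac{1}{2 c}}{7 + c}$ ($M{\left(c \right)} = \frac{c + \frac{1}{2 c}}{c + 7} = \frac{c + \frac{1}{2 c}}{7 + c}$)
$w = 46$
$M{\left(G \right)} - 76 w = \frac{\frac{1}{2} + 9^{2}}{9 \left(7 + 9\right)} - 3496 = \frac{\frac{1}{2} + 81}{9 \cdot 16} - 3496 = \frac{1}{9} \cdot \frac{1}{16} \cdot \frac{163}{2} - 3496 = \frac{163}{288} - 3496 = - \frac{1006685}{288}$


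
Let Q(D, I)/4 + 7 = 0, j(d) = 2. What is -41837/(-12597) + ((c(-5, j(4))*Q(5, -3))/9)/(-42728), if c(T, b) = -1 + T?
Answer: 625832/188461 ≈ 3.3208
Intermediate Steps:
Q(D, I) = -28 (Q(D, I) = -28 + 4*0 = -28 + 0 = -28)
-41837/(-12597) + ((c(-5, j(4))*Q(5, -3))/9)/(-42728) = -41837/(-12597) + (((-1 - 5)*(-28))/9)/(-42728) = -41837*(-1/12597) + (-6*(-28)*(⅑))*(-1/42728) = 2461/741 + (168*(⅑))*(-1/42728) = 2461/741 + (56/3)*(-1/42728) = 2461/741 - 1/2289 = 625832/188461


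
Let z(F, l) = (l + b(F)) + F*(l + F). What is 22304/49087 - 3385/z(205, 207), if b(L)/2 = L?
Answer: 1731397913/4176174699 ≈ 0.41459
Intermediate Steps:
b(L) = 2*L
z(F, l) = l + 2*F + F*(F + l) (z(F, l) = (l + 2*F) + F*(l + F) = (l + 2*F) + F*(F + l) = l + 2*F + F*(F + l))
22304/49087 - 3385/z(205, 207) = 22304/49087 - 3385/(207 + 205² + 2*205 + 205*207) = 22304*(1/49087) - 3385/(207 + 42025 + 410 + 42435) = 22304/49087 - 3385/85077 = 1731397913/4176174699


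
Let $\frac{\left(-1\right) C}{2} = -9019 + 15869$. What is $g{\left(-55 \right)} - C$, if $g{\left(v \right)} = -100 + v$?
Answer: $13545$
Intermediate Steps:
$C = -13700$ ($C = - 2 \left(-9019 + 15869\right) = \left(-2\right) 6850 = -13700$)
$g{\left(-55 \right)} - C = \left(-100 - 55\right) - -13700 = -155 + 13700 = 13545$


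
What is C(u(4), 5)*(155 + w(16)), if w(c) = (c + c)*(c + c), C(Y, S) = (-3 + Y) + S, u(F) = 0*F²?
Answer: 2358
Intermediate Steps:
u(F) = 0
C(Y, S) = -3 + S + Y
w(c) = 4*c² (w(c) = (2*c)*(2*c) = 4*c²)
C(u(4), 5)*(155 + w(16)) = (-3 + 5 + 0)*(155 + 4*16²) = 2*(155 + 4*256) = 2*(155 + 1024) = 2*1179 = 2358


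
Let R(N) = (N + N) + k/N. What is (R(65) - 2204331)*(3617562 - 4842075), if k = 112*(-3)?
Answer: 175440142078713/65 ≈ 2.6991e+12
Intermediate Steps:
k = -336
R(N) = -336/N + 2*N (R(N) = (N + N) - 336/N = 2*N - 336/N = -336/N + 2*N)
(R(65) - 2204331)*(3617562 - 4842075) = ((-336/65 + 2*65) - 2204331)*(3617562 - 4842075) = ((-336*1/65 + 130) - 2204331)*(-1224513) = ((-336/65 + 130) - 2204331)*(-1224513) = (8114/65 - 2204331)*(-1224513) = -143273401/65*(-1224513) = 175440142078713/65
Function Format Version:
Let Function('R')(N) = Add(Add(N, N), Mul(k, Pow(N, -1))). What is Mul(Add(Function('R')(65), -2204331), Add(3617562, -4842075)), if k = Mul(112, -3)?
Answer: Rational(175440142078713, 65) ≈ 2.6991e+12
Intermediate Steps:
k = -336
Function('R')(N) = Add(Mul(-336, Pow(N, -1)), Mul(2, N)) (Function('R')(N) = Add(Add(N, N), Mul(-336, Pow(N, -1))) = Add(Mul(2, N), Mul(-336, Pow(N, -1))) = Add(Mul(-336, Pow(N, -1)), Mul(2, N)))
Mul(Add(Function('R')(65), -2204331), Add(3617562, -4842075)) = Mul(Add(Add(Mul(-336, Pow(65, -1)), Mul(2, 65)), -2204331), Add(3617562, -4842075)) = Mul(Add(Add(Mul(-336, Rational(1, 65)), 130), -2204331), -1224513) = Mul(Add(Add(Rational(-336, 65), 130), -2204331), -1224513) = Mul(Add(Rational(8114, 65), -2204331), -1224513) = Mul(Rational(-143273401, 65), -1224513) = Rational(175440142078713, 65)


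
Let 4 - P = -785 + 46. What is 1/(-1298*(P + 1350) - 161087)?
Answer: -1/2877801 ≈ -3.4749e-7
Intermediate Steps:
P = 743 (P = 4 - (-785 + 46) = 4 - 1*(-739) = 4 + 739 = 743)
1/(-1298*(P + 1350) - 161087) = 1/(-1298*(743 + 1350) - 161087) = 1/(-1298*2093 - 161087) = 1/(-2716714 - 161087) = 1/(-2877801) = -1/2877801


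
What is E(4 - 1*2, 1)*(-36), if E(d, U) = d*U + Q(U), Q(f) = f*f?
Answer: -108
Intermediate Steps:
Q(f) = f²
E(d, U) = U² + U*d (E(d, U) = d*U + U² = U*d + U² = U² + U*d)
E(4 - 1*2, 1)*(-36) = (1*(1 + (4 - 1*2)))*(-36) = (1*(1 + (4 - 2)))*(-36) = (1*(1 + 2))*(-36) = (1*3)*(-36) = 3*(-36) = -108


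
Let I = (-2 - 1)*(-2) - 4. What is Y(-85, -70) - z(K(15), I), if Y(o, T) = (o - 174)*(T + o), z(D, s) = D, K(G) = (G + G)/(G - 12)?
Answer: 40135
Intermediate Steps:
K(G) = 2*G/(-12 + G) (K(G) = (2*G)/(-12 + G) = 2*G/(-12 + G))
I = 2 (I = -3*(-2) - 4 = 6 - 4 = 2)
Y(o, T) = (-174 + o)*(T + o)
Y(-85, -70) - z(K(15), I) = ((-85)**2 - 174*(-70) - 174*(-85) - 70*(-85)) - 2*15/(-12 + 15) = (7225 + 12180 + 14790 + 5950) - 2*15/3 = 40145 - 2*15/3 = 40145 - 1*10 = 40145 - 10 = 40135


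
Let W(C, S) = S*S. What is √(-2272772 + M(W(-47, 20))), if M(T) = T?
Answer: 2*I*√568093 ≈ 1507.4*I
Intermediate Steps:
W(C, S) = S²
√(-2272772 + M(W(-47, 20))) = √(-2272772 + 20²) = √(-2272772 + 400) = √(-2272372) = 2*I*√568093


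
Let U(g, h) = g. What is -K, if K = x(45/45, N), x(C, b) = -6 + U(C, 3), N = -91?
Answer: 5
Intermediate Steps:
x(C, b) = -6 + C
K = -5 (K = -6 + 45/45 = -6 + 45*(1/45) = -6 + 1 = -5)
-K = -1*(-5) = 5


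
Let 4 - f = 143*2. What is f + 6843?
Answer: 6561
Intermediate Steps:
f = -282 (f = 4 - 143*2 = 4 - 1*286 = 4 - 286 = -282)
f + 6843 = -282 + 6843 = 6561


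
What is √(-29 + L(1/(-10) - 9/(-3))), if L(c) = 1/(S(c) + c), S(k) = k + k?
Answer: I*√218631/87 ≈ 5.3745*I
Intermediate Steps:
S(k) = 2*k
L(c) = 1/(3*c) (L(c) = 1/(2*c + c) = 1/(3*c))
√(-29 + L(1/(-10) - 9/(-3))) = √(-29 + 1/(3*(1/(-10) - 9/(-3)))) = √(-29 + 1/(3*(1*(-⅒) - 9*(-⅓)))) = √(-29 + 1/(3*(-⅒ + 3))) = √(-29 + 1/(3*(29/10))) = √(-29 + (⅓)*(10/29)) = √(-29 + 10/87) = √(-2513/87) = I*√218631/87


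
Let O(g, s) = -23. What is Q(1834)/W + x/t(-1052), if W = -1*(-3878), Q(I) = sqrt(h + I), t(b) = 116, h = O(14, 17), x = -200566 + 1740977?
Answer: 1540411/116 + sqrt(1811)/3878 ≈ 13279.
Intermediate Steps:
x = 1540411
h = -23
Q(I) = sqrt(-23 + I)
W = 3878
Q(1834)/W + x/t(-1052) = sqrt(-23 + 1834)/3878 + 1540411/116 = sqrt(1811)*(1/3878) + 1540411*(1/116) = sqrt(1811)/3878 + 1540411/116 = 1540411/116 + sqrt(1811)/3878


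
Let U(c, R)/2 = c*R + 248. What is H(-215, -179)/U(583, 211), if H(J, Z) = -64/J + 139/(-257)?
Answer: -4479/4540524370 ≈ -9.8645e-7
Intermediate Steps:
U(c, R) = 496 + 2*R*c (U(c, R) = 2*(c*R + 248) = 2*(R*c + 248) = 2*(248 + R*c) = 496 + 2*R*c)
H(J, Z) = -139/257 - 64/J (H(J, Z) = -64/J + 139*(-1/257) = -64/J - 139/257 = -139/257 - 64/J)
H(-215, -179)/U(583, 211) = (-139/257 - 64/(-215))/(496 + 2*211*583) = (-139/257 - 64*(-1/215))/(496 + 246026) = (-139/257 + 64/215)/246522 = -13437/55255*1/246522 = -4479/4540524370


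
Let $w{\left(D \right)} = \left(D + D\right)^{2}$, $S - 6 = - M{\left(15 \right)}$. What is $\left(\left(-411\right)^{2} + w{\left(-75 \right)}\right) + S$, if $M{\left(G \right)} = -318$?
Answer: $191745$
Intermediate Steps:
$S = 324$ ($S = 6 - -318 = 6 + 318 = 324$)
$w{\left(D \right)} = 4 D^{2}$ ($w{\left(D \right)} = \left(2 D\right)^{2} = 4 D^{2}$)
$\left(\left(-411\right)^{2} + w{\left(-75 \right)}\right) + S = \left(\left(-411\right)^{2} + 4 \left(-75\right)^{2}\right) + 324 = \left(168921 + 4 \cdot 5625\right) + 324 = \left(168921 + 22500\right) + 324 = 191421 + 324 = 191745$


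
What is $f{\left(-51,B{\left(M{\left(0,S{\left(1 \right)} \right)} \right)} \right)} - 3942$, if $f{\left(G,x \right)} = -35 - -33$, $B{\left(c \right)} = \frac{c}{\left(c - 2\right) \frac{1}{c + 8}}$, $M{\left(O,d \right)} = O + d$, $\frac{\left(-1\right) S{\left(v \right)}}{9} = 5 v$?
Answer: $-3944$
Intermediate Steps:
$S{\left(v \right)} = - 45 v$ ($S{\left(v \right)} = - 9 \cdot 5 v = - 45 v$)
$B{\left(c \right)} = \frac{c \left(8 + c\right)}{-2 + c}$ ($B{\left(c \right)} = \frac{c}{\left(-2 + c\right) \frac{1}{8 + c}} = \frac{c}{\frac{1}{8 + c} \left(-2 + c\right)} = c \frac{8 + c}{-2 + c} = \frac{c \left(8 + c\right)}{-2 + c}$)
$f{\left(G,x \right)} = -2$ ($f{\left(G,x \right)} = -35 + 33 = -2$)
$f{\left(-51,B{\left(M{\left(0,S{\left(1 \right)} \right)} \right)} \right)} - 3942 = -2 - 3942 = -3944$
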